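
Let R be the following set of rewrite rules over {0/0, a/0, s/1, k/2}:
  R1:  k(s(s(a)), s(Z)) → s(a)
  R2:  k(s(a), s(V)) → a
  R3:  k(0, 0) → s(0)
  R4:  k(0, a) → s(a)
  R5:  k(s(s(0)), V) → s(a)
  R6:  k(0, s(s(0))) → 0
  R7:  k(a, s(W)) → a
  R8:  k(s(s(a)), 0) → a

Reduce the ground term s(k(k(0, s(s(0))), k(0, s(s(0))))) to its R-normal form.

s(s(0))

1. s(k(k(0, s(s(0))), k(0, s(s(0)))))  →  s(k(0, k(0, s(s(0)))))   [R6 at 1.1]
2. s(k(0, k(0, s(s(0)))))  →  s(k(0, 0))   [R6 at 1.2]
3. s(k(0, 0))  →  s(s(0))   [R3 at 1]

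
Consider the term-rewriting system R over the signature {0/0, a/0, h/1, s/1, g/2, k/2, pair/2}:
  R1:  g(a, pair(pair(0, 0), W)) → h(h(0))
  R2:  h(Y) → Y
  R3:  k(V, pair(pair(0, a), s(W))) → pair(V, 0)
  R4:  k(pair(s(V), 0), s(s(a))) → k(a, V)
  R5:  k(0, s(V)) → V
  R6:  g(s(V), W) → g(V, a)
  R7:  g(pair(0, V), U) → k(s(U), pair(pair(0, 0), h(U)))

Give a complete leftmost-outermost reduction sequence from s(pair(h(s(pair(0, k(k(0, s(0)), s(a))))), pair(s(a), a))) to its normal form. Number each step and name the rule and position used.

1. s(pair(h(s(pair(0, k(k(0, s(0)), s(a))))), pair(s(a), a)))  →  s(pair(s(pair(0, k(k(0, s(0)), s(a)))), pair(s(a), a)))   [R2 at 1.1]
2. s(pair(s(pair(0, k(k(0, s(0)), s(a)))), pair(s(a), a)))  →  s(pair(s(pair(0, k(0, s(a)))), pair(s(a), a)))   [R5 at 1.1.1.2.1]
3. s(pair(s(pair(0, k(0, s(a)))), pair(s(a), a)))  →  s(pair(s(pair(0, a)), pair(s(a), a)))   [R5 at 1.1.1.2]

s(pair(s(pair(0, a)), pair(s(a), a)))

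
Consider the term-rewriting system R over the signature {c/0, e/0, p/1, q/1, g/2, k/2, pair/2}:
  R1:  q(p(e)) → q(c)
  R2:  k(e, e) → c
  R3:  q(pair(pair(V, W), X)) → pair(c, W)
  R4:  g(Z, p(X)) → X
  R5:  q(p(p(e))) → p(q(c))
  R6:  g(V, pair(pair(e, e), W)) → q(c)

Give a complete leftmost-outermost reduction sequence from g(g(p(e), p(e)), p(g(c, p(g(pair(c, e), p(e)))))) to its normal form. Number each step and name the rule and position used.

e

1. g(g(p(e), p(e)), p(g(c, p(g(pair(c, e), p(e))))))  →  g(c, p(g(pair(c, e), p(e))))   [R4 at ε]
2. g(c, p(g(pair(c, e), p(e))))  →  g(pair(c, e), p(e))   [R4 at ε]
3. g(pair(c, e), p(e))  →  e   [R4 at ε]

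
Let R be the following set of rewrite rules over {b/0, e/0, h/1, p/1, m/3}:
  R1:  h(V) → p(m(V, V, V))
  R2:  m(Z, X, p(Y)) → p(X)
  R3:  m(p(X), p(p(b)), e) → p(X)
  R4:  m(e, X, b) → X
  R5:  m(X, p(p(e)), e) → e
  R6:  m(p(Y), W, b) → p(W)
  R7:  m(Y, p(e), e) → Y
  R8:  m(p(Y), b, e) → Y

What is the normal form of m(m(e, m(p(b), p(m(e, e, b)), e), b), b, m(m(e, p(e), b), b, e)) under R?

1. m(m(e, m(p(b), p(m(e, e, b)), e), b), b, m(m(e, p(e), b), b, e))  →  m(m(p(b), p(m(e, e, b)), e), b, m(m(e, p(e), b), b, e))   [R4 at 1]
2. m(m(p(b), p(m(e, e, b)), e), b, m(m(e, p(e), b), b, e))  →  m(m(p(b), p(e), e), b, m(m(e, p(e), b), b, e))   [R4 at 1.2.1]
3. m(m(p(b), p(e), e), b, m(m(e, p(e), b), b, e))  →  m(p(b), b, m(m(e, p(e), b), b, e))   [R7 at 1]
4. m(p(b), b, m(m(e, p(e), b), b, e))  →  m(p(b), b, m(p(e), b, e))   [R4 at 3.1]
5. m(p(b), b, m(p(e), b, e))  →  m(p(b), b, e)   [R8 at 3]
6. m(p(b), b, e)  →  b   [R8 at ε]

b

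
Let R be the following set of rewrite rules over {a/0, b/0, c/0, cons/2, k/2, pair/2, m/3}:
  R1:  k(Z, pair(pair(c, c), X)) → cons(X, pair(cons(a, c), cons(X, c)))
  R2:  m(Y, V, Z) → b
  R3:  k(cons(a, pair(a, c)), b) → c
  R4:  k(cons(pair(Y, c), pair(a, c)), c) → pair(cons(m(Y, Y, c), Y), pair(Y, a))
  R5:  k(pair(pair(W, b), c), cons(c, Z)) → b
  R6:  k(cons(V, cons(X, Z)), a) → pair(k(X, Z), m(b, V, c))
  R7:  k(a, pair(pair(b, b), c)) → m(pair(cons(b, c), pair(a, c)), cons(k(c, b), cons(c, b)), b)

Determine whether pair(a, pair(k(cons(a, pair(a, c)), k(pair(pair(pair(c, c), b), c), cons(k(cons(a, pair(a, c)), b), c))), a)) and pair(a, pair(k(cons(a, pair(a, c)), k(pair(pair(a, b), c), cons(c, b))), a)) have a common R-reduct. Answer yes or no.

yes — NF(t₁) = pair(a, pair(c, a)), NF(t₂) = pair(a, pair(c, a))

Reduce t₁ = pair(a, pair(k(cons(a, pair(a, c)), k(pair(pair(pair(c, c), b), c), cons(k(cons(a, pair(a, c)), b), c))), a)):
1. pair(a, pair(k(cons(a, pair(a, c)), k(pair(pair(pair(c, c), b), c), cons(k(cons(a, pair(a, c)), b), c))), a))  →  pair(a, pair(k(cons(a, pair(a, c)), k(pair(pair(pair(c, c), b), c), cons(c, c))), a))   [R3 at 2.1.2.2.1]
2. pair(a, pair(k(cons(a, pair(a, c)), k(pair(pair(pair(c, c), b), c), cons(c, c))), a))  →  pair(a, pair(k(cons(a, pair(a, c)), b), a))   [R5 at 2.1.2]
3. pair(a, pair(k(cons(a, pair(a, c)), b), a))  →  pair(a, pair(c, a))   [R3 at 2.1]

Reduce t₂ = pair(a, pair(k(cons(a, pair(a, c)), k(pair(pair(a, b), c), cons(c, b))), a)):
1. pair(a, pair(k(cons(a, pair(a, c)), k(pair(pair(a, b), c), cons(c, b))), a))  →  pair(a, pair(k(cons(a, pair(a, c)), b), a))   [R5 at 2.1.2]
2. pair(a, pair(k(cons(a, pair(a, c)), b), a))  →  pair(a, pair(c, a))   [R3 at 2.1]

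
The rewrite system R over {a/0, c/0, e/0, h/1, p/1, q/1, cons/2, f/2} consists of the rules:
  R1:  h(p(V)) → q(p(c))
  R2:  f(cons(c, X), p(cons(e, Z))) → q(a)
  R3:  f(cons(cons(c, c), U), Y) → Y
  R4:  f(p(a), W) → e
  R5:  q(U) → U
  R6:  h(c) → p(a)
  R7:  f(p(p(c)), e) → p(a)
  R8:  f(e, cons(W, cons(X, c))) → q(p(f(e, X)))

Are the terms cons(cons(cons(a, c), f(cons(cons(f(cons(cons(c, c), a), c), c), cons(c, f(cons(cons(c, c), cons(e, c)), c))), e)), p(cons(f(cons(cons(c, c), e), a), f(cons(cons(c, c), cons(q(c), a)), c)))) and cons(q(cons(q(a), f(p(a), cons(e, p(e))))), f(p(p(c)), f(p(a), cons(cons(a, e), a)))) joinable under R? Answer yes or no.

no — NF(t₁) = cons(cons(cons(a, c), e), p(cons(a, c))), NF(t₂) = cons(cons(a, e), p(a))

Reduce t₁ = cons(cons(cons(a, c), f(cons(cons(f(cons(cons(c, c), a), c), c), cons(c, f(cons(cons(c, c), cons(e, c)), c))), e)), p(cons(f(cons(cons(c, c), e), a), f(cons(cons(c, c), cons(q(c), a)), c)))):
1. cons(cons(cons(a, c), f(cons(cons(f(cons(cons(c, c), a), c), c), cons(c, f(cons(cons(c, c), cons(e, c)), c))), e)), p(cons(f(cons(cons(c, c), e), a), f(cons(cons(c, c), cons(q(c), a)), c))))  →  cons(cons(cons(a, c), f(cons(cons(c, c), cons(c, f(cons(cons(c, c), cons(e, c)), c))), e)), p(cons(f(cons(cons(c, c), e), a), f(cons(cons(c, c), cons(q(c), a)), c))))   [R3 at 1.2.1.1.1]
2. cons(cons(cons(a, c), f(cons(cons(c, c), cons(c, f(cons(cons(c, c), cons(e, c)), c))), e)), p(cons(f(cons(cons(c, c), e), a), f(cons(cons(c, c), cons(q(c), a)), c))))  →  cons(cons(cons(a, c), e), p(cons(f(cons(cons(c, c), e), a), f(cons(cons(c, c), cons(q(c), a)), c))))   [R3 at 1.2]
3. cons(cons(cons(a, c), e), p(cons(f(cons(cons(c, c), e), a), f(cons(cons(c, c), cons(q(c), a)), c))))  →  cons(cons(cons(a, c), e), p(cons(a, f(cons(cons(c, c), cons(q(c), a)), c))))   [R3 at 2.1.1]
4. cons(cons(cons(a, c), e), p(cons(a, f(cons(cons(c, c), cons(q(c), a)), c))))  →  cons(cons(cons(a, c), e), p(cons(a, c)))   [R3 at 2.1.2]

Reduce t₂ = cons(q(cons(q(a), f(p(a), cons(e, p(e))))), f(p(p(c)), f(p(a), cons(cons(a, e), a)))):
1. cons(q(cons(q(a), f(p(a), cons(e, p(e))))), f(p(p(c)), f(p(a), cons(cons(a, e), a))))  →  cons(cons(q(a), f(p(a), cons(e, p(e)))), f(p(p(c)), f(p(a), cons(cons(a, e), a))))   [R5 at 1]
2. cons(cons(q(a), f(p(a), cons(e, p(e)))), f(p(p(c)), f(p(a), cons(cons(a, e), a))))  →  cons(cons(a, f(p(a), cons(e, p(e)))), f(p(p(c)), f(p(a), cons(cons(a, e), a))))   [R5 at 1.1]
3. cons(cons(a, f(p(a), cons(e, p(e)))), f(p(p(c)), f(p(a), cons(cons(a, e), a))))  →  cons(cons(a, e), f(p(p(c)), f(p(a), cons(cons(a, e), a))))   [R4 at 1.2]
4. cons(cons(a, e), f(p(p(c)), f(p(a), cons(cons(a, e), a))))  →  cons(cons(a, e), f(p(p(c)), e))   [R4 at 2.2]
5. cons(cons(a, e), f(p(p(c)), e))  →  cons(cons(a, e), p(a))   [R7 at 2]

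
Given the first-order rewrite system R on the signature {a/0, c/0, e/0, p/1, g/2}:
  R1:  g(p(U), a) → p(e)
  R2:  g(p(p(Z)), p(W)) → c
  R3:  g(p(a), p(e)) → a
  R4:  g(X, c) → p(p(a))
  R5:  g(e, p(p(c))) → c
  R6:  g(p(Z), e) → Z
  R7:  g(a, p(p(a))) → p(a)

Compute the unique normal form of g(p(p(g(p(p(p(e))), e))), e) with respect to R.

1. g(p(p(g(p(p(p(e))), e))), e)  →  p(g(p(p(p(e))), e))   [R6 at ε]
2. p(g(p(p(p(e))), e))  →  p(p(p(e)))   [R6 at 1]

p(p(p(e)))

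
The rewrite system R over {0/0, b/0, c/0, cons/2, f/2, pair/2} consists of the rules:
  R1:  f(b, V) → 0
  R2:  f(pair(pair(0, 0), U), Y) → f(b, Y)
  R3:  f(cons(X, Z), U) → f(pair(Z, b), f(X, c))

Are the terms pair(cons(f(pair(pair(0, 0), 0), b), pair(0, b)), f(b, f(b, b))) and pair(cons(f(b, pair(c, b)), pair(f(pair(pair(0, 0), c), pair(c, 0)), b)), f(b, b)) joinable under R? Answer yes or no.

yes — NF(t₁) = pair(cons(0, pair(0, b)), 0), NF(t₂) = pair(cons(0, pair(0, b)), 0)

Reduce t₁ = pair(cons(f(pair(pair(0, 0), 0), b), pair(0, b)), f(b, f(b, b))):
1. pair(cons(f(pair(pair(0, 0), 0), b), pair(0, b)), f(b, f(b, b)))  →  pair(cons(f(b, b), pair(0, b)), f(b, f(b, b)))   [R2 at 1.1]
2. pair(cons(f(b, b), pair(0, b)), f(b, f(b, b)))  →  pair(cons(0, pair(0, b)), f(b, f(b, b)))   [R1 at 1.1]
3. pair(cons(0, pair(0, b)), f(b, f(b, b)))  →  pair(cons(0, pair(0, b)), 0)   [R1 at 2]

Reduce t₂ = pair(cons(f(b, pair(c, b)), pair(f(pair(pair(0, 0), c), pair(c, 0)), b)), f(b, b)):
1. pair(cons(f(b, pair(c, b)), pair(f(pair(pair(0, 0), c), pair(c, 0)), b)), f(b, b))  →  pair(cons(0, pair(f(pair(pair(0, 0), c), pair(c, 0)), b)), f(b, b))   [R1 at 1.1]
2. pair(cons(0, pair(f(pair(pair(0, 0), c), pair(c, 0)), b)), f(b, b))  →  pair(cons(0, pair(f(b, pair(c, 0)), b)), f(b, b))   [R2 at 1.2.1]
3. pair(cons(0, pair(f(b, pair(c, 0)), b)), f(b, b))  →  pair(cons(0, pair(0, b)), f(b, b))   [R1 at 1.2.1]
4. pair(cons(0, pair(0, b)), f(b, b))  →  pair(cons(0, pair(0, b)), 0)   [R1 at 2]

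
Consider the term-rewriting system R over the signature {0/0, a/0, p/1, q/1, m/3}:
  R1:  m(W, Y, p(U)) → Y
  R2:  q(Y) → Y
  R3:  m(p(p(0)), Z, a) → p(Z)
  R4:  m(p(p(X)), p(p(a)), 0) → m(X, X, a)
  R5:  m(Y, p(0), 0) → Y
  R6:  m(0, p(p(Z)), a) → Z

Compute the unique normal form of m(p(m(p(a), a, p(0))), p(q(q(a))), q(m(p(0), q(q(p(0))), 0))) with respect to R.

p(a)

1. m(p(m(p(a), a, p(0))), p(q(q(a))), q(m(p(0), q(q(p(0))), 0)))  →  m(p(a), p(q(q(a))), q(m(p(0), q(q(p(0))), 0)))   [R1 at 1.1]
2. m(p(a), p(q(q(a))), q(m(p(0), q(q(p(0))), 0)))  →  m(p(a), p(q(a)), q(m(p(0), q(q(p(0))), 0)))   [R2 at 2.1]
3. m(p(a), p(q(a)), q(m(p(0), q(q(p(0))), 0)))  →  m(p(a), p(a), q(m(p(0), q(q(p(0))), 0)))   [R2 at 2.1]
4. m(p(a), p(a), q(m(p(0), q(q(p(0))), 0)))  →  m(p(a), p(a), m(p(0), q(q(p(0))), 0))   [R2 at 3]
5. m(p(a), p(a), m(p(0), q(q(p(0))), 0))  →  m(p(a), p(a), m(p(0), q(p(0)), 0))   [R2 at 3.2]
6. m(p(a), p(a), m(p(0), q(p(0)), 0))  →  m(p(a), p(a), m(p(0), p(0), 0))   [R2 at 3.2]
7. m(p(a), p(a), m(p(0), p(0), 0))  →  m(p(a), p(a), p(0))   [R5 at 3]
8. m(p(a), p(a), p(0))  →  p(a)   [R1 at ε]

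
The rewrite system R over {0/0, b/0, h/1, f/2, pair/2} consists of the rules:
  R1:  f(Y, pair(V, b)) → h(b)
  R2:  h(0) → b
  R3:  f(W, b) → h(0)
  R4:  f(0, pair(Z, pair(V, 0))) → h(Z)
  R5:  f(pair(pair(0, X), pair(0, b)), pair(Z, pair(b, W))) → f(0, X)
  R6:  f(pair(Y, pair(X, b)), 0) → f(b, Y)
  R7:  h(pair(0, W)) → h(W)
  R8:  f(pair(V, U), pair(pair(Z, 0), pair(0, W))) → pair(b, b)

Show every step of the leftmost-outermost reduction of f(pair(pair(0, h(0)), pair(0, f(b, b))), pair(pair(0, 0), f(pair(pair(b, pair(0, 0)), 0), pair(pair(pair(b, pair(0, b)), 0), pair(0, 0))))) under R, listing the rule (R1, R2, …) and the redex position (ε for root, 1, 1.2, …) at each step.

b

1. f(pair(pair(0, h(0)), pair(0, f(b, b))), pair(pair(0, 0), f(pair(pair(b, pair(0, 0)), 0), pair(pair(pair(b, pair(0, b)), 0), pair(0, 0)))))  →  f(pair(pair(0, b), pair(0, f(b, b))), pair(pair(0, 0), f(pair(pair(b, pair(0, 0)), 0), pair(pair(pair(b, pair(0, b)), 0), pair(0, 0)))))   [R2 at 1.1.2]
2. f(pair(pair(0, b), pair(0, f(b, b))), pair(pair(0, 0), f(pair(pair(b, pair(0, 0)), 0), pair(pair(pair(b, pair(0, b)), 0), pair(0, 0)))))  →  f(pair(pair(0, b), pair(0, h(0))), pair(pair(0, 0), f(pair(pair(b, pair(0, 0)), 0), pair(pair(pair(b, pair(0, b)), 0), pair(0, 0)))))   [R3 at 1.2.2]
3. f(pair(pair(0, b), pair(0, h(0))), pair(pair(0, 0), f(pair(pair(b, pair(0, 0)), 0), pair(pair(pair(b, pair(0, b)), 0), pair(0, 0)))))  →  f(pair(pair(0, b), pair(0, b)), pair(pair(0, 0), f(pair(pair(b, pair(0, 0)), 0), pair(pair(pair(b, pair(0, b)), 0), pair(0, 0)))))   [R2 at 1.2.2]
4. f(pair(pair(0, b), pair(0, b)), pair(pair(0, 0), f(pair(pair(b, pair(0, 0)), 0), pair(pair(pair(b, pair(0, b)), 0), pair(0, 0)))))  →  f(pair(pair(0, b), pair(0, b)), pair(pair(0, 0), pair(b, b)))   [R8 at 2.2]
5. f(pair(pair(0, b), pair(0, b)), pair(pair(0, 0), pair(b, b)))  →  f(0, b)   [R5 at ε]
6. f(0, b)  →  h(0)   [R3 at ε]
7. h(0)  →  b   [R2 at ε]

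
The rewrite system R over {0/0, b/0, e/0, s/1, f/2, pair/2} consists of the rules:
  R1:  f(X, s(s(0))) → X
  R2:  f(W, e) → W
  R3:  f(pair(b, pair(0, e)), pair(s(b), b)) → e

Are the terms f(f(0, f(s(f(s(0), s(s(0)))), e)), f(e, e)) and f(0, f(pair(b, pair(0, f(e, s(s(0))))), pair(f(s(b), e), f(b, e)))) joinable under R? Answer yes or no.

Reduce t₁ = f(f(0, f(s(f(s(0), s(s(0)))), e)), f(e, e)):
1. f(f(0, f(s(f(s(0), s(s(0)))), e)), f(e, e))  →  f(f(0, s(f(s(0), s(s(0))))), f(e, e))   [R2 at 1.2]
2. f(f(0, s(f(s(0), s(s(0))))), f(e, e))  →  f(f(0, s(s(0))), f(e, e))   [R1 at 1.2.1]
3. f(f(0, s(s(0))), f(e, e))  →  f(0, f(e, e))   [R1 at 1]
4. f(0, f(e, e))  →  f(0, e)   [R2 at 2]
5. f(0, e)  →  0   [R2 at ε]

Reduce t₂ = f(0, f(pair(b, pair(0, f(e, s(s(0))))), pair(f(s(b), e), f(b, e)))):
1. f(0, f(pair(b, pair(0, f(e, s(s(0))))), pair(f(s(b), e), f(b, e))))  →  f(0, f(pair(b, pair(0, e)), pair(f(s(b), e), f(b, e))))   [R1 at 2.1.2.2]
2. f(0, f(pair(b, pair(0, e)), pair(f(s(b), e), f(b, e))))  →  f(0, f(pair(b, pair(0, e)), pair(s(b), f(b, e))))   [R2 at 2.2.1]
3. f(0, f(pair(b, pair(0, e)), pair(s(b), f(b, e))))  →  f(0, f(pair(b, pair(0, e)), pair(s(b), b)))   [R2 at 2.2.2]
4. f(0, f(pair(b, pair(0, e)), pair(s(b), b)))  →  f(0, e)   [R3 at 2]
5. f(0, e)  →  0   [R2 at ε]

yes — NF(t₁) = 0, NF(t₂) = 0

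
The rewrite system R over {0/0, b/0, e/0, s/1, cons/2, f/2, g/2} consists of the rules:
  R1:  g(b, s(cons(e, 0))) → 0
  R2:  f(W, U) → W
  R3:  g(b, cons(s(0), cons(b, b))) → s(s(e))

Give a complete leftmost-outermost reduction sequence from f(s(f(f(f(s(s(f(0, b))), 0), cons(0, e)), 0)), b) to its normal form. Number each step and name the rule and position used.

1. f(s(f(f(f(s(s(f(0, b))), 0), cons(0, e)), 0)), b)  →  s(f(f(f(s(s(f(0, b))), 0), cons(0, e)), 0))   [R2 at ε]
2. s(f(f(f(s(s(f(0, b))), 0), cons(0, e)), 0))  →  s(f(f(s(s(f(0, b))), 0), cons(0, e)))   [R2 at 1]
3. s(f(f(s(s(f(0, b))), 0), cons(0, e)))  →  s(f(s(s(f(0, b))), 0))   [R2 at 1]
4. s(f(s(s(f(0, b))), 0))  →  s(s(s(f(0, b))))   [R2 at 1]
5. s(s(s(f(0, b))))  →  s(s(s(0)))   [R2 at 1.1.1]

s(s(s(0)))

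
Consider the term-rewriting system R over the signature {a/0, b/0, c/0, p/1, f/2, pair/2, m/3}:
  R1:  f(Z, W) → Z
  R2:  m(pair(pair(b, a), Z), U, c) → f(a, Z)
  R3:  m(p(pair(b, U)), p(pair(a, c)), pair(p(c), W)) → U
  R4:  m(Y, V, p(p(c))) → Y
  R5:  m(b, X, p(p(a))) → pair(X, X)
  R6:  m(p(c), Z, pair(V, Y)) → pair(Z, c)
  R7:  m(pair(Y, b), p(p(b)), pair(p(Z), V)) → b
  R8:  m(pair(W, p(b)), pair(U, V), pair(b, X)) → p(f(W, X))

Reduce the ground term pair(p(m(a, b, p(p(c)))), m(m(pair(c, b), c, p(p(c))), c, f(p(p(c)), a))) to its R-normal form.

1. pair(p(m(a, b, p(p(c)))), m(m(pair(c, b), c, p(p(c))), c, f(p(p(c)), a)))  →  pair(p(a), m(m(pair(c, b), c, p(p(c))), c, f(p(p(c)), a)))   [R4 at 1.1]
2. pair(p(a), m(m(pair(c, b), c, p(p(c))), c, f(p(p(c)), a)))  →  pair(p(a), m(pair(c, b), c, f(p(p(c)), a)))   [R4 at 2.1]
3. pair(p(a), m(pair(c, b), c, f(p(p(c)), a)))  →  pair(p(a), m(pair(c, b), c, p(p(c))))   [R1 at 2.3]
4. pair(p(a), m(pair(c, b), c, p(p(c))))  →  pair(p(a), pair(c, b))   [R4 at 2]

pair(p(a), pair(c, b))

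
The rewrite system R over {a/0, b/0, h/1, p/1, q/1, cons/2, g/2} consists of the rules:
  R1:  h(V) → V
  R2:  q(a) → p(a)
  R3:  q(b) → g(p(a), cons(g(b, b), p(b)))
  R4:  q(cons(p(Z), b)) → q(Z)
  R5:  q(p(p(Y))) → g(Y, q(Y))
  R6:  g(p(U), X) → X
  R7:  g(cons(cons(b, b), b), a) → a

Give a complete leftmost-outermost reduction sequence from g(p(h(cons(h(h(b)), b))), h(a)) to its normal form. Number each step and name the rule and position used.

1. g(p(h(cons(h(h(b)), b))), h(a))  →  h(a)   [R6 at ε]
2. h(a)  →  a   [R1 at ε]

a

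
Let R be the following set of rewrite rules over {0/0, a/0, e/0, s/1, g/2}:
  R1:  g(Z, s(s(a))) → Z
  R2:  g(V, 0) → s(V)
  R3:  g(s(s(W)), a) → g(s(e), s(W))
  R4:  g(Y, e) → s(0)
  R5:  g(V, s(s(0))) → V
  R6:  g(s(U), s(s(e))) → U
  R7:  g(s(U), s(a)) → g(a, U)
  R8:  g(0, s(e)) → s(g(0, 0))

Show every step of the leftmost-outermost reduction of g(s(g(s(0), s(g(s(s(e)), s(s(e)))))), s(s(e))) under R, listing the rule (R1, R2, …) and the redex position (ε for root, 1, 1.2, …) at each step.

0

1. g(s(g(s(0), s(g(s(s(e)), s(s(e)))))), s(s(e)))  →  g(s(0), s(g(s(s(e)), s(s(e)))))   [R6 at ε]
2. g(s(0), s(g(s(s(e)), s(s(e)))))  →  g(s(0), s(s(e)))   [R6 at 2.1]
3. g(s(0), s(s(e)))  →  0   [R6 at ε]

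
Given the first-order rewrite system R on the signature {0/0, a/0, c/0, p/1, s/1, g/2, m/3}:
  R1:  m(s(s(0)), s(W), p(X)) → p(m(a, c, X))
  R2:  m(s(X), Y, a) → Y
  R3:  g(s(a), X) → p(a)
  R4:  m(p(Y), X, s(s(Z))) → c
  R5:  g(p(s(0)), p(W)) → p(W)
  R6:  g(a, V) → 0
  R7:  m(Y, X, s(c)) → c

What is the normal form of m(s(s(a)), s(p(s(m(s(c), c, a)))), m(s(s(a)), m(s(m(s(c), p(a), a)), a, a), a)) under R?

1. m(s(s(a)), s(p(s(m(s(c), c, a)))), m(s(s(a)), m(s(m(s(c), p(a), a)), a, a), a))  →  m(s(s(a)), s(p(s(c))), m(s(s(a)), m(s(m(s(c), p(a), a)), a, a), a))   [R2 at 2.1.1.1]
2. m(s(s(a)), s(p(s(c))), m(s(s(a)), m(s(m(s(c), p(a), a)), a, a), a))  →  m(s(s(a)), s(p(s(c))), m(s(m(s(c), p(a), a)), a, a))   [R2 at 3]
3. m(s(s(a)), s(p(s(c))), m(s(m(s(c), p(a), a)), a, a))  →  m(s(s(a)), s(p(s(c))), a)   [R2 at 3]
4. m(s(s(a)), s(p(s(c))), a)  →  s(p(s(c)))   [R2 at ε]

s(p(s(c)))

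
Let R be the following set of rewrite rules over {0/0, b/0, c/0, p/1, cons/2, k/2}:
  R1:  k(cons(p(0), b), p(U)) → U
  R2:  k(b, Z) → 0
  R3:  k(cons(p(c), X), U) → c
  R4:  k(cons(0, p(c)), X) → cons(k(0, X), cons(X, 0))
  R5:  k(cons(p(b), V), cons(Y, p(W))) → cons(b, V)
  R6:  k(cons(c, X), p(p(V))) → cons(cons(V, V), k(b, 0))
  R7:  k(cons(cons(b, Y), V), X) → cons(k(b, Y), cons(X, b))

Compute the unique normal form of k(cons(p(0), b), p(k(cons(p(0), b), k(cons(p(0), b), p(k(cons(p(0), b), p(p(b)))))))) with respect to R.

b

1. k(cons(p(0), b), p(k(cons(p(0), b), k(cons(p(0), b), p(k(cons(p(0), b), p(p(b))))))))  →  k(cons(p(0), b), k(cons(p(0), b), p(k(cons(p(0), b), p(p(b))))))   [R1 at ε]
2. k(cons(p(0), b), k(cons(p(0), b), p(k(cons(p(0), b), p(p(b))))))  →  k(cons(p(0), b), k(cons(p(0), b), p(p(b))))   [R1 at 2]
3. k(cons(p(0), b), k(cons(p(0), b), p(p(b))))  →  k(cons(p(0), b), p(b))   [R1 at 2]
4. k(cons(p(0), b), p(b))  →  b   [R1 at ε]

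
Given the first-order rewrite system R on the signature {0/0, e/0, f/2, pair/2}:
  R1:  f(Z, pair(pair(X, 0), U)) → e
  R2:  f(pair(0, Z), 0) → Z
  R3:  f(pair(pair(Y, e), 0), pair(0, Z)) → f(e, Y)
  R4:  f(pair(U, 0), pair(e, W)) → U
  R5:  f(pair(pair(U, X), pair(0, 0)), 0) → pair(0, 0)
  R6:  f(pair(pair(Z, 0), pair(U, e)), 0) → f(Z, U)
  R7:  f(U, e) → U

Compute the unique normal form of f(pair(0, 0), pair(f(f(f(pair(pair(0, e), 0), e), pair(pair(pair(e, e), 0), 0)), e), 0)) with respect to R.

0

1. f(pair(0, 0), pair(f(f(f(pair(pair(0, e), 0), e), pair(pair(pair(e, e), 0), 0)), e), 0))  →  f(pair(0, 0), pair(f(f(pair(pair(0, e), 0), e), pair(pair(pair(e, e), 0), 0)), 0))   [R7 at 2.1]
2. f(pair(0, 0), pair(f(f(pair(pair(0, e), 0), e), pair(pair(pair(e, e), 0), 0)), 0))  →  f(pair(0, 0), pair(e, 0))   [R1 at 2.1]
3. f(pair(0, 0), pair(e, 0))  →  0   [R4 at ε]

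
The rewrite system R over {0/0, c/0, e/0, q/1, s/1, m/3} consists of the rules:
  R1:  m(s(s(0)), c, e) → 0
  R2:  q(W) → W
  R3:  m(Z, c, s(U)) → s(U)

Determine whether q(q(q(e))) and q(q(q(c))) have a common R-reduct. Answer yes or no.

Reduce t₁ = q(q(q(e))):
1. q(q(q(e)))  →  q(q(e))   [R2 at ε]
2. q(q(e))  →  q(e)   [R2 at ε]
3. q(e)  →  e   [R2 at ε]

Reduce t₂ = q(q(q(c))):
1. q(q(q(c)))  →  q(q(c))   [R2 at ε]
2. q(q(c))  →  q(c)   [R2 at ε]
3. q(c)  →  c   [R2 at ε]

no — NF(t₁) = e, NF(t₂) = c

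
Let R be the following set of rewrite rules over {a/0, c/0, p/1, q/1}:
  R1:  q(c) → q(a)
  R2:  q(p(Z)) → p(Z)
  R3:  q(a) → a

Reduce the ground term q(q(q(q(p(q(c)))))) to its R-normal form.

1. q(q(q(q(p(q(c))))))  →  q(q(q(p(q(c)))))   [R2 at 1.1.1]
2. q(q(q(p(q(c)))))  →  q(q(p(q(c))))   [R2 at 1.1]
3. q(q(p(q(c))))  →  q(p(q(c)))   [R2 at 1]
4. q(p(q(c)))  →  p(q(c))   [R2 at ε]
5. p(q(c))  →  p(q(a))   [R1 at 1]
6. p(q(a))  →  p(a)   [R3 at 1]

p(a)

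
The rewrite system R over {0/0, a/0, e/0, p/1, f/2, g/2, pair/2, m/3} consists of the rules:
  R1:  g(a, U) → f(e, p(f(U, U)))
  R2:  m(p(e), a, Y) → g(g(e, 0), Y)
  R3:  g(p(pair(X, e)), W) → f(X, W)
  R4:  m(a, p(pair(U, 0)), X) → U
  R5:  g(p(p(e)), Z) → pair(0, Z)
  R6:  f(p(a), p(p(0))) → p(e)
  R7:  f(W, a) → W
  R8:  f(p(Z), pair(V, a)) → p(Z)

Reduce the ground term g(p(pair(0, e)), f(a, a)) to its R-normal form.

1. g(p(pair(0, e)), f(a, a))  →  f(0, f(a, a))   [R3 at ε]
2. f(0, f(a, a))  →  f(0, a)   [R7 at 2]
3. f(0, a)  →  0   [R7 at ε]

0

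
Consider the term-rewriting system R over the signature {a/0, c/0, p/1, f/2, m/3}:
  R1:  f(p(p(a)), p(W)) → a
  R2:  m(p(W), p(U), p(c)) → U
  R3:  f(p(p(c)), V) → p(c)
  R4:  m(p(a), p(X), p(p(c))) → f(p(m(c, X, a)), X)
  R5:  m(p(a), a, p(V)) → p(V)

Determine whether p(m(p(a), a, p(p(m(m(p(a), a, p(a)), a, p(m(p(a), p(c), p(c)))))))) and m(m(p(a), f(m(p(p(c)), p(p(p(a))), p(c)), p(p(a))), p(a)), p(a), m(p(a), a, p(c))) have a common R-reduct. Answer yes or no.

no — NF(t₁) = p(p(p(p(c)))), NF(t₂) = a

Reduce t₁ = p(m(p(a), a, p(p(m(m(p(a), a, p(a)), a, p(m(p(a), p(c), p(c)))))))):
1. p(m(p(a), a, p(p(m(m(p(a), a, p(a)), a, p(m(p(a), p(c), p(c))))))))  →  p(p(p(m(m(p(a), a, p(a)), a, p(m(p(a), p(c), p(c)))))))   [R5 at 1]
2. p(p(p(m(m(p(a), a, p(a)), a, p(m(p(a), p(c), p(c)))))))  →  p(p(p(m(p(a), a, p(m(p(a), p(c), p(c)))))))   [R5 at 1.1.1.1]
3. p(p(p(m(p(a), a, p(m(p(a), p(c), p(c)))))))  →  p(p(p(p(m(p(a), p(c), p(c))))))   [R5 at 1.1.1]
4. p(p(p(p(m(p(a), p(c), p(c))))))  →  p(p(p(p(c))))   [R2 at 1.1.1.1]

Reduce t₂ = m(m(p(a), f(m(p(p(c)), p(p(p(a))), p(c)), p(p(a))), p(a)), p(a), m(p(a), a, p(c))):
1. m(m(p(a), f(m(p(p(c)), p(p(p(a))), p(c)), p(p(a))), p(a)), p(a), m(p(a), a, p(c)))  →  m(m(p(a), f(p(p(a)), p(p(a))), p(a)), p(a), m(p(a), a, p(c)))   [R2 at 1.2.1]
2. m(m(p(a), f(p(p(a)), p(p(a))), p(a)), p(a), m(p(a), a, p(c)))  →  m(m(p(a), a, p(a)), p(a), m(p(a), a, p(c)))   [R1 at 1.2]
3. m(m(p(a), a, p(a)), p(a), m(p(a), a, p(c)))  →  m(p(a), p(a), m(p(a), a, p(c)))   [R5 at 1]
4. m(p(a), p(a), m(p(a), a, p(c)))  →  m(p(a), p(a), p(c))   [R5 at 3]
5. m(p(a), p(a), p(c))  →  a   [R2 at ε]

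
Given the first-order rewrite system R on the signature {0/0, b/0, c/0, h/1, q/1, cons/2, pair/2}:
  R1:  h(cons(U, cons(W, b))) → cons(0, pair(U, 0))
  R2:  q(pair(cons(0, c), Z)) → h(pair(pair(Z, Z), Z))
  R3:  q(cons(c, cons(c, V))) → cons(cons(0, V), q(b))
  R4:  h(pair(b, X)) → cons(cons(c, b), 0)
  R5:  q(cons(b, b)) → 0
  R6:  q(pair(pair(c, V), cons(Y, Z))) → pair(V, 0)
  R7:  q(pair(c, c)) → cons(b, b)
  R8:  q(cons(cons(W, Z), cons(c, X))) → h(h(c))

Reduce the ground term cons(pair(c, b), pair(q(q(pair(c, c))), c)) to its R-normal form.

1. cons(pair(c, b), pair(q(q(pair(c, c))), c))  →  cons(pair(c, b), pair(q(cons(b, b)), c))   [R7 at 2.1.1]
2. cons(pair(c, b), pair(q(cons(b, b)), c))  →  cons(pair(c, b), pair(0, c))   [R5 at 2.1]

cons(pair(c, b), pair(0, c))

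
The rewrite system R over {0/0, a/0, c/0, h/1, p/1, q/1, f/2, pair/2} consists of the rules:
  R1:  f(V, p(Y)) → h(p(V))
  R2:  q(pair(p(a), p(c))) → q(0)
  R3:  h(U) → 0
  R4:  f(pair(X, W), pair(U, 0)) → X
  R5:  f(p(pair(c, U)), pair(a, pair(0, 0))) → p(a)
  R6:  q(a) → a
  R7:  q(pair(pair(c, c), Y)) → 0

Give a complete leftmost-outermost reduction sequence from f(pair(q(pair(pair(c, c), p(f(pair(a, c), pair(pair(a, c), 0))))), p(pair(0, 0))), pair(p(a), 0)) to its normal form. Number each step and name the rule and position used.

1. f(pair(q(pair(pair(c, c), p(f(pair(a, c), pair(pair(a, c), 0))))), p(pair(0, 0))), pair(p(a), 0))  →  q(pair(pair(c, c), p(f(pair(a, c), pair(pair(a, c), 0)))))   [R4 at ε]
2. q(pair(pair(c, c), p(f(pair(a, c), pair(pair(a, c), 0)))))  →  0   [R7 at ε]

0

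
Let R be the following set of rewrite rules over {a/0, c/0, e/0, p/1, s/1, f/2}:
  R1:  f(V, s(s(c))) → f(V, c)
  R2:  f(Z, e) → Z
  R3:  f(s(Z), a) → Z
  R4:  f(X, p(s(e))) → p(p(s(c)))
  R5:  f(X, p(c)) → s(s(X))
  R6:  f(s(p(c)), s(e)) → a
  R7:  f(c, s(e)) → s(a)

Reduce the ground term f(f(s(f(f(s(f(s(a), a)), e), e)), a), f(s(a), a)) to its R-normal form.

a

1. f(f(s(f(f(s(f(s(a), a)), e), e)), a), f(s(a), a))  →  f(f(f(s(f(s(a), a)), e), e), f(s(a), a))   [R3 at 1]
2. f(f(f(s(f(s(a), a)), e), e), f(s(a), a))  →  f(f(s(f(s(a), a)), e), f(s(a), a))   [R2 at 1]
3. f(f(s(f(s(a), a)), e), f(s(a), a))  →  f(s(f(s(a), a)), f(s(a), a))   [R2 at 1]
4. f(s(f(s(a), a)), f(s(a), a))  →  f(s(a), f(s(a), a))   [R3 at 1.1]
5. f(s(a), f(s(a), a))  →  f(s(a), a)   [R3 at 2]
6. f(s(a), a)  →  a   [R3 at ε]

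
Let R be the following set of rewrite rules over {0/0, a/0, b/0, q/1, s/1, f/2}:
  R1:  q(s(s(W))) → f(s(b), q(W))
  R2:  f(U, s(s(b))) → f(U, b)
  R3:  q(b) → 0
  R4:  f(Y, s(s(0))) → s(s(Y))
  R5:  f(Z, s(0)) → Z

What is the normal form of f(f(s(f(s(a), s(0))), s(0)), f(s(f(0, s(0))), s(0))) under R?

1. f(f(s(f(s(a), s(0))), s(0)), f(s(f(0, s(0))), s(0)))  →  f(s(f(s(a), s(0))), f(s(f(0, s(0))), s(0)))   [R5 at 1]
2. f(s(f(s(a), s(0))), f(s(f(0, s(0))), s(0)))  →  f(s(s(a)), f(s(f(0, s(0))), s(0)))   [R5 at 1.1]
3. f(s(s(a)), f(s(f(0, s(0))), s(0)))  →  f(s(s(a)), s(f(0, s(0))))   [R5 at 2]
4. f(s(s(a)), s(f(0, s(0))))  →  f(s(s(a)), s(0))   [R5 at 2.1]
5. f(s(s(a)), s(0))  →  s(s(a))   [R5 at ε]

s(s(a))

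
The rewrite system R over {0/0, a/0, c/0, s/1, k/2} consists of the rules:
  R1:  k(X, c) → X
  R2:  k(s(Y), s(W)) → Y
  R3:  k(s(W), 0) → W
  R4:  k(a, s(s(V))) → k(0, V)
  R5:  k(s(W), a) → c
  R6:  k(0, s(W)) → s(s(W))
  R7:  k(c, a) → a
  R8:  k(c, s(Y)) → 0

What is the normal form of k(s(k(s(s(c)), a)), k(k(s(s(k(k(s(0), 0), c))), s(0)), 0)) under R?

1. k(s(k(s(s(c)), a)), k(k(s(s(k(k(s(0), 0), c))), s(0)), 0))  →  k(s(c), k(k(s(s(k(k(s(0), 0), c))), s(0)), 0))   [R5 at 1.1]
2. k(s(c), k(k(s(s(k(k(s(0), 0), c))), s(0)), 0))  →  k(s(c), k(s(k(k(s(0), 0), c)), 0))   [R2 at 2.1]
3. k(s(c), k(s(k(k(s(0), 0), c)), 0))  →  k(s(c), k(k(s(0), 0), c))   [R3 at 2]
4. k(s(c), k(k(s(0), 0), c))  →  k(s(c), k(s(0), 0))   [R1 at 2]
5. k(s(c), k(s(0), 0))  →  k(s(c), 0)   [R3 at 2]
6. k(s(c), 0)  →  c   [R3 at ε]

c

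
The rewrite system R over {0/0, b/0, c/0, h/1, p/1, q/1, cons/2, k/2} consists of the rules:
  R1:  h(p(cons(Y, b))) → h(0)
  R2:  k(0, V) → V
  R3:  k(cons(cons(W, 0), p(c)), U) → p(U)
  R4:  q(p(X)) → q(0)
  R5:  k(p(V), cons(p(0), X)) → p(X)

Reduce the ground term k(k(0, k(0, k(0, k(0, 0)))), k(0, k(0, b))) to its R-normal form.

b

1. k(k(0, k(0, k(0, k(0, 0)))), k(0, k(0, b)))  →  k(k(0, k(0, k(0, 0))), k(0, k(0, b)))   [R2 at 1]
2. k(k(0, k(0, k(0, 0))), k(0, k(0, b)))  →  k(k(0, k(0, 0)), k(0, k(0, b)))   [R2 at 1]
3. k(k(0, k(0, 0)), k(0, k(0, b)))  →  k(k(0, 0), k(0, k(0, b)))   [R2 at 1]
4. k(k(0, 0), k(0, k(0, b)))  →  k(0, k(0, k(0, b)))   [R2 at 1]
5. k(0, k(0, k(0, b)))  →  k(0, k(0, b))   [R2 at ε]
6. k(0, k(0, b))  →  k(0, b)   [R2 at ε]
7. k(0, b)  →  b   [R2 at ε]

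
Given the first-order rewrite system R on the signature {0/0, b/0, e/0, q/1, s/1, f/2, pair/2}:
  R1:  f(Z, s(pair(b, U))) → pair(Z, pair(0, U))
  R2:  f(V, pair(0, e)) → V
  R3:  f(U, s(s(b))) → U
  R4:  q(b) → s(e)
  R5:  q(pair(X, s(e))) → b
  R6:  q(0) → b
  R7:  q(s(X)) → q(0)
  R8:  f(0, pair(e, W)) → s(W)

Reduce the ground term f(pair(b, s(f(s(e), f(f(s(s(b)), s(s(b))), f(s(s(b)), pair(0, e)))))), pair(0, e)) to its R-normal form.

pair(b, s(s(e)))

1. f(pair(b, s(f(s(e), f(f(s(s(b)), s(s(b))), f(s(s(b)), pair(0, e)))))), pair(0, e))  →  pair(b, s(f(s(e), f(f(s(s(b)), s(s(b))), f(s(s(b)), pair(0, e))))))   [R2 at ε]
2. pair(b, s(f(s(e), f(f(s(s(b)), s(s(b))), f(s(s(b)), pair(0, e))))))  →  pair(b, s(f(s(e), f(s(s(b)), f(s(s(b)), pair(0, e))))))   [R3 at 2.1.2.1]
3. pair(b, s(f(s(e), f(s(s(b)), f(s(s(b)), pair(0, e))))))  →  pair(b, s(f(s(e), f(s(s(b)), s(s(b))))))   [R2 at 2.1.2.2]
4. pair(b, s(f(s(e), f(s(s(b)), s(s(b))))))  →  pair(b, s(f(s(e), s(s(b)))))   [R3 at 2.1.2]
5. pair(b, s(f(s(e), s(s(b)))))  →  pair(b, s(s(e)))   [R3 at 2.1]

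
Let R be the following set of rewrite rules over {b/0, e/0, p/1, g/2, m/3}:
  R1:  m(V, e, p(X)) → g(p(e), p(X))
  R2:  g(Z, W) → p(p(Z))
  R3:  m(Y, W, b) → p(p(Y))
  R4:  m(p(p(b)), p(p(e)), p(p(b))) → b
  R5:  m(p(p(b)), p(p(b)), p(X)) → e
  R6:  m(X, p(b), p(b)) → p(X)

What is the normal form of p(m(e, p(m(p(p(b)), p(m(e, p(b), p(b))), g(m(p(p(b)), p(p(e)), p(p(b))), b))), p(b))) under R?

1. p(m(e, p(m(p(p(b)), p(m(e, p(b), p(b))), g(m(p(p(b)), p(p(e)), p(p(b))), b))), p(b)))  →  p(m(e, p(m(p(p(b)), p(p(e)), g(m(p(p(b)), p(p(e)), p(p(b))), b))), p(b)))   [R6 at 1.2.1.2.1]
2. p(m(e, p(m(p(p(b)), p(p(e)), g(m(p(p(b)), p(p(e)), p(p(b))), b))), p(b)))  →  p(m(e, p(m(p(p(b)), p(p(e)), p(p(m(p(p(b)), p(p(e)), p(p(b))))))), p(b)))   [R2 at 1.2.1.3]
3. p(m(e, p(m(p(p(b)), p(p(e)), p(p(m(p(p(b)), p(p(e)), p(p(b))))))), p(b)))  →  p(m(e, p(m(p(p(b)), p(p(e)), p(p(b)))), p(b)))   [R4 at 1.2.1.3.1.1]
4. p(m(e, p(m(p(p(b)), p(p(e)), p(p(b)))), p(b)))  →  p(m(e, p(b), p(b)))   [R4 at 1.2.1]
5. p(m(e, p(b), p(b)))  →  p(p(e))   [R6 at 1]

p(p(e))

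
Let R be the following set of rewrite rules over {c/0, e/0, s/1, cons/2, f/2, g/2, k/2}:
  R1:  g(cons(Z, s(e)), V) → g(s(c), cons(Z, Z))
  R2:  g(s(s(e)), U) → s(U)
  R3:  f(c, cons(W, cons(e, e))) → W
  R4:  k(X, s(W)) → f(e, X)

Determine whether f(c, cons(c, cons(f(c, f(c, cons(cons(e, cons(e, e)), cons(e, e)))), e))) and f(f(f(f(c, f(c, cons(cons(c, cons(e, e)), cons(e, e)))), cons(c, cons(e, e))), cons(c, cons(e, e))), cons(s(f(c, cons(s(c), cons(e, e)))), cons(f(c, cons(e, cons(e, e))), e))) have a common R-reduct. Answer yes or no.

Reduce t₁ = f(c, cons(c, cons(f(c, f(c, cons(cons(e, cons(e, e)), cons(e, e)))), e))):
1. f(c, cons(c, cons(f(c, f(c, cons(cons(e, cons(e, e)), cons(e, e)))), e)))  →  f(c, cons(c, cons(f(c, cons(e, cons(e, e))), e)))   [R3 at 2.2.1.2]
2. f(c, cons(c, cons(f(c, cons(e, cons(e, e))), e)))  →  f(c, cons(c, cons(e, e)))   [R3 at 2.2.1]
3. f(c, cons(c, cons(e, e)))  →  c   [R3 at ε]

Reduce t₂ = f(f(f(f(c, f(c, cons(cons(c, cons(e, e)), cons(e, e)))), cons(c, cons(e, e))), cons(c, cons(e, e))), cons(s(f(c, cons(s(c), cons(e, e)))), cons(f(c, cons(e, cons(e, e))), e))):
1. f(f(f(f(c, f(c, cons(cons(c, cons(e, e)), cons(e, e)))), cons(c, cons(e, e))), cons(c, cons(e, e))), cons(s(f(c, cons(s(c), cons(e, e)))), cons(f(c, cons(e, cons(e, e))), e)))  →  f(f(f(f(c, cons(c, cons(e, e))), cons(c, cons(e, e))), cons(c, cons(e, e))), cons(s(f(c, cons(s(c), cons(e, e)))), cons(f(c, cons(e, cons(e, e))), e)))   [R3 at 1.1.1.2]
2. f(f(f(f(c, cons(c, cons(e, e))), cons(c, cons(e, e))), cons(c, cons(e, e))), cons(s(f(c, cons(s(c), cons(e, e)))), cons(f(c, cons(e, cons(e, e))), e)))  →  f(f(f(c, cons(c, cons(e, e))), cons(c, cons(e, e))), cons(s(f(c, cons(s(c), cons(e, e)))), cons(f(c, cons(e, cons(e, e))), e)))   [R3 at 1.1.1]
3. f(f(f(c, cons(c, cons(e, e))), cons(c, cons(e, e))), cons(s(f(c, cons(s(c), cons(e, e)))), cons(f(c, cons(e, cons(e, e))), e)))  →  f(f(c, cons(c, cons(e, e))), cons(s(f(c, cons(s(c), cons(e, e)))), cons(f(c, cons(e, cons(e, e))), e)))   [R3 at 1.1]
4. f(f(c, cons(c, cons(e, e))), cons(s(f(c, cons(s(c), cons(e, e)))), cons(f(c, cons(e, cons(e, e))), e)))  →  f(c, cons(s(f(c, cons(s(c), cons(e, e)))), cons(f(c, cons(e, cons(e, e))), e)))   [R3 at 1]
5. f(c, cons(s(f(c, cons(s(c), cons(e, e)))), cons(f(c, cons(e, cons(e, e))), e)))  →  f(c, cons(s(s(c)), cons(f(c, cons(e, cons(e, e))), e)))   [R3 at 2.1.1]
6. f(c, cons(s(s(c)), cons(f(c, cons(e, cons(e, e))), e)))  →  f(c, cons(s(s(c)), cons(e, e)))   [R3 at 2.2.1]
7. f(c, cons(s(s(c)), cons(e, e)))  →  s(s(c))   [R3 at ε]

no — NF(t₁) = c, NF(t₂) = s(s(c))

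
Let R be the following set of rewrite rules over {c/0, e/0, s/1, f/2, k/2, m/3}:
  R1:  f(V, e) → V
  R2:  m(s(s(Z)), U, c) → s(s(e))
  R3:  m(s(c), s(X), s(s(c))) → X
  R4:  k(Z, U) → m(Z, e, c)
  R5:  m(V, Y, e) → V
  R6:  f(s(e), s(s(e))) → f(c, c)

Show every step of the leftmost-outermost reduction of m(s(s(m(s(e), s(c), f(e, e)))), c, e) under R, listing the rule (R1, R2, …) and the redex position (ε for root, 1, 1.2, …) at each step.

s(s(s(e)))

1. m(s(s(m(s(e), s(c), f(e, e)))), c, e)  →  s(s(m(s(e), s(c), f(e, e))))   [R5 at ε]
2. s(s(m(s(e), s(c), f(e, e))))  →  s(s(m(s(e), s(c), e)))   [R1 at 1.1.3]
3. s(s(m(s(e), s(c), e)))  →  s(s(s(e)))   [R5 at 1.1]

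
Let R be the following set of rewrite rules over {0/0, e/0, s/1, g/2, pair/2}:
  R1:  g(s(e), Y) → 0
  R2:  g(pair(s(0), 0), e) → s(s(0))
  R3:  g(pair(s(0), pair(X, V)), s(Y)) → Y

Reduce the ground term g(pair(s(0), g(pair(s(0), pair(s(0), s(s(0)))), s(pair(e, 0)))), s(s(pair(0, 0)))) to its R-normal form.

1. g(pair(s(0), g(pair(s(0), pair(s(0), s(s(0)))), s(pair(e, 0)))), s(s(pair(0, 0))))  →  g(pair(s(0), pair(e, 0)), s(s(pair(0, 0))))   [R3 at 1.2]
2. g(pair(s(0), pair(e, 0)), s(s(pair(0, 0))))  →  s(pair(0, 0))   [R3 at ε]

s(pair(0, 0))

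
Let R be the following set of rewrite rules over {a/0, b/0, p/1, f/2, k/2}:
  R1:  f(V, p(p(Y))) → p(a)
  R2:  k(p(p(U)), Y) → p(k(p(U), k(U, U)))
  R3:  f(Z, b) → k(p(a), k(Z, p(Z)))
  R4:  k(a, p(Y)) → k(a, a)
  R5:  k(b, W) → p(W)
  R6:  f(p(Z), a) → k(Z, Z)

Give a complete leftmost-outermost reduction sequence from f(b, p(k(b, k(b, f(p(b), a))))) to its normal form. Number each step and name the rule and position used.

p(a)

1. f(b, p(k(b, k(b, f(p(b), a)))))  →  f(b, p(p(k(b, f(p(b), a)))))   [R5 at 2.1]
2. f(b, p(p(k(b, f(p(b), a)))))  →  p(a)   [R1 at ε]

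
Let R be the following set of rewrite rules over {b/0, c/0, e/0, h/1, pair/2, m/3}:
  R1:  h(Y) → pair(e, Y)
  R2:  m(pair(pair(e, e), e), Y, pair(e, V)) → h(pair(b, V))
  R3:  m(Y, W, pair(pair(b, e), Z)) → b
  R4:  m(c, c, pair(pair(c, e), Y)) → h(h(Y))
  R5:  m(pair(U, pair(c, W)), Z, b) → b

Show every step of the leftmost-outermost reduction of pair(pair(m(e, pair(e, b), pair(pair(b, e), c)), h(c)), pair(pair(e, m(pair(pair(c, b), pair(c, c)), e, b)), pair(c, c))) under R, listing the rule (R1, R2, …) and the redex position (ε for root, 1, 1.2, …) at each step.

1. pair(pair(m(e, pair(e, b), pair(pair(b, e), c)), h(c)), pair(pair(e, m(pair(pair(c, b), pair(c, c)), e, b)), pair(c, c)))  →  pair(pair(b, h(c)), pair(pair(e, m(pair(pair(c, b), pair(c, c)), e, b)), pair(c, c)))   [R3 at 1.1]
2. pair(pair(b, h(c)), pair(pair(e, m(pair(pair(c, b), pair(c, c)), e, b)), pair(c, c)))  →  pair(pair(b, pair(e, c)), pair(pair(e, m(pair(pair(c, b), pair(c, c)), e, b)), pair(c, c)))   [R1 at 1.2]
3. pair(pair(b, pair(e, c)), pair(pair(e, m(pair(pair(c, b), pair(c, c)), e, b)), pair(c, c)))  →  pair(pair(b, pair(e, c)), pair(pair(e, b), pair(c, c)))   [R5 at 2.1.2]

pair(pair(b, pair(e, c)), pair(pair(e, b), pair(c, c)))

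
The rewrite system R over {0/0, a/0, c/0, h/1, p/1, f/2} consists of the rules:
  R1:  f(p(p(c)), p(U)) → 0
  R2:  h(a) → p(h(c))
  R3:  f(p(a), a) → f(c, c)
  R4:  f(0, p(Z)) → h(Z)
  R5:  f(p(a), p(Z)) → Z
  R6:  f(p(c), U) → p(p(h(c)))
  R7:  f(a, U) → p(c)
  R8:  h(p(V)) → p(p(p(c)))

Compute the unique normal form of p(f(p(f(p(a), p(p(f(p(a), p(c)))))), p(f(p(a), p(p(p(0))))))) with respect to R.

1. p(f(p(f(p(a), p(p(f(p(a), p(c)))))), p(f(p(a), p(p(p(0)))))))  →  p(f(p(p(f(p(a), p(c)))), p(f(p(a), p(p(p(0)))))))   [R5 at 1.1.1]
2. p(f(p(p(f(p(a), p(c)))), p(f(p(a), p(p(p(0)))))))  →  p(f(p(p(c)), p(f(p(a), p(p(p(0)))))))   [R5 at 1.1.1.1]
3. p(f(p(p(c)), p(f(p(a), p(p(p(0)))))))  →  p(0)   [R1 at 1]

p(0)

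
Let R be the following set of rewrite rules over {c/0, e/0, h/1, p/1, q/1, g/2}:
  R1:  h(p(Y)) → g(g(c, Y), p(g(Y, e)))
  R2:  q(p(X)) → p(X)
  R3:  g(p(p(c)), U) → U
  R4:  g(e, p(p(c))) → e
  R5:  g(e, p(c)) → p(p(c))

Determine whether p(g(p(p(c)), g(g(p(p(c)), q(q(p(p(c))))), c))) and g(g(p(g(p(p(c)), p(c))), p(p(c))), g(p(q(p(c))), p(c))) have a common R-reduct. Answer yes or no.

yes — NF(t₁) = p(c), NF(t₂) = p(c)

Reduce t₁ = p(g(p(p(c)), g(g(p(p(c)), q(q(p(p(c))))), c))):
1. p(g(p(p(c)), g(g(p(p(c)), q(q(p(p(c))))), c)))  →  p(g(g(p(p(c)), q(q(p(p(c))))), c))   [R3 at 1]
2. p(g(g(p(p(c)), q(q(p(p(c))))), c))  →  p(g(q(q(p(p(c)))), c))   [R3 at 1.1]
3. p(g(q(q(p(p(c)))), c))  →  p(g(q(p(p(c))), c))   [R2 at 1.1.1]
4. p(g(q(p(p(c))), c))  →  p(g(p(p(c)), c))   [R2 at 1.1]
5. p(g(p(p(c)), c))  →  p(c)   [R3 at 1]

Reduce t₂ = g(g(p(g(p(p(c)), p(c))), p(p(c))), g(p(q(p(c))), p(c))):
1. g(g(p(g(p(p(c)), p(c))), p(p(c))), g(p(q(p(c))), p(c)))  →  g(g(p(p(c)), p(p(c))), g(p(q(p(c))), p(c)))   [R3 at 1.1.1]
2. g(g(p(p(c)), p(p(c))), g(p(q(p(c))), p(c)))  →  g(p(p(c)), g(p(q(p(c))), p(c)))   [R3 at 1]
3. g(p(p(c)), g(p(q(p(c))), p(c)))  →  g(p(q(p(c))), p(c))   [R3 at ε]
4. g(p(q(p(c))), p(c))  →  g(p(p(c)), p(c))   [R2 at 1.1]
5. g(p(p(c)), p(c))  →  p(c)   [R3 at ε]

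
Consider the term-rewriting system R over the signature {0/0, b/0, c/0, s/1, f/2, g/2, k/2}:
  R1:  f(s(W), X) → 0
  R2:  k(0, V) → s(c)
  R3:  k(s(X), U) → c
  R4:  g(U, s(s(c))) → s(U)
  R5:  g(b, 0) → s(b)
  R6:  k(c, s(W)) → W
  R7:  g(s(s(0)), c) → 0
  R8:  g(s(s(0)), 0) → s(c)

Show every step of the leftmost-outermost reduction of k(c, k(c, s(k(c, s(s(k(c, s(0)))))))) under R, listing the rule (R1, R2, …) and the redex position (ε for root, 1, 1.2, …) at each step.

1. k(c, k(c, s(k(c, s(s(k(c, s(0))))))))  →  k(c, k(c, s(s(k(c, s(0))))))   [R6 at 2]
2. k(c, k(c, s(s(k(c, s(0))))))  →  k(c, s(k(c, s(0))))   [R6 at 2]
3. k(c, s(k(c, s(0))))  →  k(c, s(0))   [R6 at ε]
4. k(c, s(0))  →  0   [R6 at ε]

0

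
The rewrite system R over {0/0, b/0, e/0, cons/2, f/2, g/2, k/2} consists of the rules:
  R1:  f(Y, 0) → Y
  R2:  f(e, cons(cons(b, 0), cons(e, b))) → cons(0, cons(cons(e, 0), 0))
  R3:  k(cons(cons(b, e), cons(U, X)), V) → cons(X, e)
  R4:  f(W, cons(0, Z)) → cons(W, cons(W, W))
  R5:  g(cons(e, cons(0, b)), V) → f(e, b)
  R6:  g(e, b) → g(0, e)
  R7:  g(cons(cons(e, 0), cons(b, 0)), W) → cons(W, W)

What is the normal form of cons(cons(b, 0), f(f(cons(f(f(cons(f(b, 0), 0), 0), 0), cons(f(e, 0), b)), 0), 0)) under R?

1. cons(cons(b, 0), f(f(cons(f(f(cons(f(b, 0), 0), 0), 0), cons(f(e, 0), b)), 0), 0))  →  cons(cons(b, 0), f(cons(f(f(cons(f(b, 0), 0), 0), 0), cons(f(e, 0), b)), 0))   [R1 at 2]
2. cons(cons(b, 0), f(cons(f(f(cons(f(b, 0), 0), 0), 0), cons(f(e, 0), b)), 0))  →  cons(cons(b, 0), cons(f(f(cons(f(b, 0), 0), 0), 0), cons(f(e, 0), b)))   [R1 at 2]
3. cons(cons(b, 0), cons(f(f(cons(f(b, 0), 0), 0), 0), cons(f(e, 0), b)))  →  cons(cons(b, 0), cons(f(cons(f(b, 0), 0), 0), cons(f(e, 0), b)))   [R1 at 2.1]
4. cons(cons(b, 0), cons(f(cons(f(b, 0), 0), 0), cons(f(e, 0), b)))  →  cons(cons(b, 0), cons(cons(f(b, 0), 0), cons(f(e, 0), b)))   [R1 at 2.1]
5. cons(cons(b, 0), cons(cons(f(b, 0), 0), cons(f(e, 0), b)))  →  cons(cons(b, 0), cons(cons(b, 0), cons(f(e, 0), b)))   [R1 at 2.1.1]
6. cons(cons(b, 0), cons(cons(b, 0), cons(f(e, 0), b)))  →  cons(cons(b, 0), cons(cons(b, 0), cons(e, b)))   [R1 at 2.2.1]

cons(cons(b, 0), cons(cons(b, 0), cons(e, b)))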